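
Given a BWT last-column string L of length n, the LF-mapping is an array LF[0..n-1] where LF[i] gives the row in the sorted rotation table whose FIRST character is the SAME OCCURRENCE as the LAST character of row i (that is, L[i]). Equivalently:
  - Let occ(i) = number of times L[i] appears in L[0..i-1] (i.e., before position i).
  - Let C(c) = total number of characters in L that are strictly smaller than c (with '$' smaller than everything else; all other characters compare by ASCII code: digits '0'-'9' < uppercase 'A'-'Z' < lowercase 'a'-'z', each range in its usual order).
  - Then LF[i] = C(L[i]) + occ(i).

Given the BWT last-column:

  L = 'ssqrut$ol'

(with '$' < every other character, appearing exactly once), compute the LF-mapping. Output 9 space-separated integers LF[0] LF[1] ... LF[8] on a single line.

Answer: 5 6 3 4 8 7 0 2 1

Derivation:
Char counts: '$':1, 'l':1, 'o':1, 'q':1, 'r':1, 's':2, 't':1, 'u':1
C (first-col start): C('$')=0, C('l')=1, C('o')=2, C('q')=3, C('r')=4, C('s')=5, C('t')=7, C('u')=8
L[0]='s': occ=0, LF[0]=C('s')+0=5+0=5
L[1]='s': occ=1, LF[1]=C('s')+1=5+1=6
L[2]='q': occ=0, LF[2]=C('q')+0=3+0=3
L[3]='r': occ=0, LF[3]=C('r')+0=4+0=4
L[4]='u': occ=0, LF[4]=C('u')+0=8+0=8
L[5]='t': occ=0, LF[5]=C('t')+0=7+0=7
L[6]='$': occ=0, LF[6]=C('$')+0=0+0=0
L[7]='o': occ=0, LF[7]=C('o')+0=2+0=2
L[8]='l': occ=0, LF[8]=C('l')+0=1+0=1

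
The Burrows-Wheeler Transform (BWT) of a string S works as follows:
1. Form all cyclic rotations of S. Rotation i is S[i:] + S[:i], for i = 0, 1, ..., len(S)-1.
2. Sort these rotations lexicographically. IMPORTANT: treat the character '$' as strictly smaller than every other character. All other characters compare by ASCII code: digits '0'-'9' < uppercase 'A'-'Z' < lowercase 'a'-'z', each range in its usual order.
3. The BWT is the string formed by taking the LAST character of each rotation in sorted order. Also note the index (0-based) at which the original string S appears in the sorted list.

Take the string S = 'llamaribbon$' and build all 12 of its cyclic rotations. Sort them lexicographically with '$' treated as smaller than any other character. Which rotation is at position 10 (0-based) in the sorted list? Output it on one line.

All 12 rotations (rotation i = S[i:]+S[:i]):
  rot[0] = llamaribbon$
  rot[1] = lamaribbon$l
  rot[2] = amaribbon$ll
  rot[3] = maribbon$lla
  rot[4] = aribbon$llam
  rot[5] = ribbon$llama
  rot[6] = ibbon$llamar
  rot[7] = bbon$llamari
  rot[8] = bon$llamarib
  rot[9] = on$llamaribb
  rot[10] = n$llamaribbo
  rot[11] = $llamaribbon
Sorted (with $ < everything):
  sorted[0] = $llamaribbon
  sorted[1] = amaribbon$ll
  sorted[2] = aribbon$llam
  sorted[3] = bbon$llamari
  sorted[4] = bon$llamarib
  sorted[5] = ibbon$llamar
  sorted[6] = lamaribbon$l
  sorted[7] = llamaribbon$
  sorted[8] = maribbon$lla
  sorted[9] = n$llamaribbo
  sorted[10] = on$llamaribb
  sorted[11] = ribbon$llama
sorted[10] = on$llamaribb

Answer: on$llamaribb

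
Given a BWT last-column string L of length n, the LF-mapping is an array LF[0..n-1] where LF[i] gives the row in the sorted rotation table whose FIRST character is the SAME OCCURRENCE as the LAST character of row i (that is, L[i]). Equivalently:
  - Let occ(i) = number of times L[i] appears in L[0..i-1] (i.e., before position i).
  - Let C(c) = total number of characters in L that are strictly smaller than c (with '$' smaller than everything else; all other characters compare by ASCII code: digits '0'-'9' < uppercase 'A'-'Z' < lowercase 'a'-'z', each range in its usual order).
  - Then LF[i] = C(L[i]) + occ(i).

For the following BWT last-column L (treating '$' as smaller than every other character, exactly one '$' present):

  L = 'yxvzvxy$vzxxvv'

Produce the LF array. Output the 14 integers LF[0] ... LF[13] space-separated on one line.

Answer: 10 6 1 12 2 7 11 0 3 13 8 9 4 5

Derivation:
Char counts: '$':1, 'v':5, 'x':4, 'y':2, 'z':2
C (first-col start): C('$')=0, C('v')=1, C('x')=6, C('y')=10, C('z')=12
L[0]='y': occ=0, LF[0]=C('y')+0=10+0=10
L[1]='x': occ=0, LF[1]=C('x')+0=6+0=6
L[2]='v': occ=0, LF[2]=C('v')+0=1+0=1
L[3]='z': occ=0, LF[3]=C('z')+0=12+0=12
L[4]='v': occ=1, LF[4]=C('v')+1=1+1=2
L[5]='x': occ=1, LF[5]=C('x')+1=6+1=7
L[6]='y': occ=1, LF[6]=C('y')+1=10+1=11
L[7]='$': occ=0, LF[7]=C('$')+0=0+0=0
L[8]='v': occ=2, LF[8]=C('v')+2=1+2=3
L[9]='z': occ=1, LF[9]=C('z')+1=12+1=13
L[10]='x': occ=2, LF[10]=C('x')+2=6+2=8
L[11]='x': occ=3, LF[11]=C('x')+3=6+3=9
L[12]='v': occ=3, LF[12]=C('v')+3=1+3=4
L[13]='v': occ=4, LF[13]=C('v')+4=1+4=5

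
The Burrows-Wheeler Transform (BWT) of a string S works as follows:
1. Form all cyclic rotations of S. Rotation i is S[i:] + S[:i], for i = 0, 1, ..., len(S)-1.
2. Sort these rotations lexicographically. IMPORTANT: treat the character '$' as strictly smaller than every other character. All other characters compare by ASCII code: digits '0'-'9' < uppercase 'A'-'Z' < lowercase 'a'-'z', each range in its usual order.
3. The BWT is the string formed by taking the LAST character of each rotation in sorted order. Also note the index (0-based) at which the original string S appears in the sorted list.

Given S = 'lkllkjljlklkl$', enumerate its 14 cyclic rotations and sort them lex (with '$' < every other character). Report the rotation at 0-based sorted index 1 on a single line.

All 14 rotations (rotation i = S[i:]+S[:i]):
  rot[0] = lkllkjljlklkl$
  rot[1] = kllkjljlklkl$l
  rot[2] = llkjljlklkl$lk
  rot[3] = lkjljlklkl$lkl
  rot[4] = kjljlklkl$lkll
  rot[5] = jljlklkl$lkllk
  rot[6] = ljlklkl$lkllkj
  rot[7] = jlklkl$lkllkjl
  rot[8] = lklkl$lkllkjlj
  rot[9] = klkl$lkllkjljl
  rot[10] = lkl$lkllkjljlk
  rot[11] = kl$lkllkjljlkl
  rot[12] = l$lkllkjljlklk
  rot[13] = $lkllkjljlklkl
Sorted (with $ < everything):
  sorted[0] = $lkllkjljlklkl
  sorted[1] = jljlklkl$lkllk
  sorted[2] = jlklkl$lkllkjl
  sorted[3] = kjljlklkl$lkll
  sorted[4] = kl$lkllkjljlkl
  sorted[5] = klkl$lkllkjljl
  sorted[6] = kllkjljlklkl$l
  sorted[7] = l$lkllkjljlklk
  sorted[8] = ljlklkl$lkllkj
  sorted[9] = lkjljlklkl$lkl
  sorted[10] = lkl$lkllkjljlk
  sorted[11] = lklkl$lkllkjlj
  sorted[12] = lkllkjljlklkl$
  sorted[13] = llkjljlklkl$lk
sorted[1] = jljlklkl$lkllk

Answer: jljlklkl$lkllk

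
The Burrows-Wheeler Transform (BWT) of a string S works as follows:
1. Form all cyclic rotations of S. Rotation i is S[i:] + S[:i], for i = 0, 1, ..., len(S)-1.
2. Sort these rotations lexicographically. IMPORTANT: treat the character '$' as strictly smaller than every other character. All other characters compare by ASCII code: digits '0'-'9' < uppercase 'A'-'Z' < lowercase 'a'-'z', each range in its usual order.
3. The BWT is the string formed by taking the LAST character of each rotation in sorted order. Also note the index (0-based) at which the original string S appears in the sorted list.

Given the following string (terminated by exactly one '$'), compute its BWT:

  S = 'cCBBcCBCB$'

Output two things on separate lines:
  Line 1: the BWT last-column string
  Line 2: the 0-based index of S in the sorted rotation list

All 10 rotations (rotation i = S[i:]+S[:i]):
  rot[0] = cCBBcCBCB$
  rot[1] = CBBcCBCB$c
  rot[2] = BBcCBCB$cC
  rot[3] = BcCBCB$cCB
  rot[4] = cCBCB$cCBB
  rot[5] = CBCB$cCBBc
  rot[6] = BCB$cCBBcC
  rot[7] = CB$cCBBcCB
  rot[8] = B$cCBBcCBC
  rot[9] = $cCBBcCBCB
Sorted (with $ < everything):
  sorted[0] = $cCBBcCBCB  (last char: 'B')
  sorted[1] = B$cCBBcCBC  (last char: 'C')
  sorted[2] = BBcCBCB$cC  (last char: 'C')
  sorted[3] = BCB$cCBBcC  (last char: 'C')
  sorted[4] = BcCBCB$cCB  (last char: 'B')
  sorted[5] = CB$cCBBcCB  (last char: 'B')
  sorted[6] = CBBcCBCB$c  (last char: 'c')
  sorted[7] = CBCB$cCBBc  (last char: 'c')
  sorted[8] = cCBBcCBCB$  (last char: '$')
  sorted[9] = cCBCB$cCBB  (last char: 'B')
Last column: BCCCBBcc$B
Original string S is at sorted index 8

Answer: BCCCBBcc$B
8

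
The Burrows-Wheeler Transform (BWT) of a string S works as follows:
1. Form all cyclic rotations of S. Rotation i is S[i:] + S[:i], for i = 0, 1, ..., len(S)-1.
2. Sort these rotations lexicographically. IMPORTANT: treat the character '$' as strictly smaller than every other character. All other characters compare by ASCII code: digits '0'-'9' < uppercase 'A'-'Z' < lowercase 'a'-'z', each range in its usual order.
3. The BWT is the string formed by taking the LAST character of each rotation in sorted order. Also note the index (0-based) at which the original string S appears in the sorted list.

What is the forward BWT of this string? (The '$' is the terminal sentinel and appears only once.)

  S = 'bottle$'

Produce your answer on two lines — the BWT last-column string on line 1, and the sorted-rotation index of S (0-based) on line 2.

Answer: e$ltbto
1

Derivation:
All 7 rotations (rotation i = S[i:]+S[:i]):
  rot[0] = bottle$
  rot[1] = ottle$b
  rot[2] = ttle$bo
  rot[3] = tle$bot
  rot[4] = le$bott
  rot[5] = e$bottl
  rot[6] = $bottle
Sorted (with $ < everything):
  sorted[0] = $bottle  (last char: 'e')
  sorted[1] = bottle$  (last char: '$')
  sorted[2] = e$bottl  (last char: 'l')
  sorted[3] = le$bott  (last char: 't')
  sorted[4] = ottle$b  (last char: 'b')
  sorted[5] = tle$bot  (last char: 't')
  sorted[6] = ttle$bo  (last char: 'o')
Last column: e$ltbto
Original string S is at sorted index 1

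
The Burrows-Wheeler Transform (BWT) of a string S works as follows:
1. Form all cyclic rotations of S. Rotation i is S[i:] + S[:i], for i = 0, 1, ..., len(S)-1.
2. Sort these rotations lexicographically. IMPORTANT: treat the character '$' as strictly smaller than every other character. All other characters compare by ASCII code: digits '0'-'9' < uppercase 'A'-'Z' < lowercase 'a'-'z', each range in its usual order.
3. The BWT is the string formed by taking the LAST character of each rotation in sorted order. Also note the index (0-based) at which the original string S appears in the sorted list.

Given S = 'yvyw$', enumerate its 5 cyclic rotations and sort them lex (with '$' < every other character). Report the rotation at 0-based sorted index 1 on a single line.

All 5 rotations (rotation i = S[i:]+S[:i]):
  rot[0] = yvyw$
  rot[1] = vyw$y
  rot[2] = yw$yv
  rot[3] = w$yvy
  rot[4] = $yvyw
Sorted (with $ < everything):
  sorted[0] = $yvyw
  sorted[1] = vyw$y
  sorted[2] = w$yvy
  sorted[3] = yvyw$
  sorted[4] = yw$yv
sorted[1] = vyw$y

Answer: vyw$y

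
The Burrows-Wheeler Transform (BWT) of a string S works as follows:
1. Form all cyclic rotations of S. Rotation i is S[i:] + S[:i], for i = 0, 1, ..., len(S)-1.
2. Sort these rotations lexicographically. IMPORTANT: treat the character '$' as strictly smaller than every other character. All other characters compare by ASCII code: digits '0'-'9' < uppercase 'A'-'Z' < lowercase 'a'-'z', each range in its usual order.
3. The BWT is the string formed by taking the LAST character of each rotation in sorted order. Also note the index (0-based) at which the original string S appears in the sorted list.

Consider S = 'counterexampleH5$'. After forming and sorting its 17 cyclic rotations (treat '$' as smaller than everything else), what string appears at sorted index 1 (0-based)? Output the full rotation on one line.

All 17 rotations (rotation i = S[i:]+S[:i]):
  rot[0] = counterexampleH5$
  rot[1] = ounterexampleH5$c
  rot[2] = unterexampleH5$co
  rot[3] = nterexampleH5$cou
  rot[4] = terexampleH5$coun
  rot[5] = erexampleH5$count
  rot[6] = rexampleH5$counte
  rot[7] = exampleH5$counter
  rot[8] = xampleH5$countere
  rot[9] = ampleH5$counterex
  rot[10] = mpleH5$counterexa
  rot[11] = pleH5$counterexam
  rot[12] = leH5$counterexamp
  rot[13] = eH5$counterexampl
  rot[14] = H5$counterexample
  rot[15] = 5$counterexampleH
  rot[16] = $counterexampleH5
Sorted (with $ < everything):
  sorted[0] = $counterexampleH5
  sorted[1] = 5$counterexampleH
  sorted[2] = H5$counterexample
  sorted[3] = ampleH5$counterex
  sorted[4] = counterexampleH5$
  sorted[5] = eH5$counterexampl
  sorted[6] = erexampleH5$count
  sorted[7] = exampleH5$counter
  sorted[8] = leH5$counterexamp
  sorted[9] = mpleH5$counterexa
  sorted[10] = nterexampleH5$cou
  sorted[11] = ounterexampleH5$c
  sorted[12] = pleH5$counterexam
  sorted[13] = rexampleH5$counte
  sorted[14] = terexampleH5$coun
  sorted[15] = unterexampleH5$co
  sorted[16] = xampleH5$countere
sorted[1] = 5$counterexampleH

Answer: 5$counterexampleH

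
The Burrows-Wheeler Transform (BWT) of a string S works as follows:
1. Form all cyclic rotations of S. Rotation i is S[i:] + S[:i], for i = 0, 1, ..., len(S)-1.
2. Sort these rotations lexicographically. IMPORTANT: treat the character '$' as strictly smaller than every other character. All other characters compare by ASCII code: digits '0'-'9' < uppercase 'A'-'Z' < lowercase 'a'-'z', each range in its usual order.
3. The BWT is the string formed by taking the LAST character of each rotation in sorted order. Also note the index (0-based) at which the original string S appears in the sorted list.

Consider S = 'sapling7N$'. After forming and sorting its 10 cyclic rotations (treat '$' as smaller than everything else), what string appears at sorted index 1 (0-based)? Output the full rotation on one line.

Answer: 7N$sapling

Derivation:
All 10 rotations (rotation i = S[i:]+S[:i]):
  rot[0] = sapling7N$
  rot[1] = apling7N$s
  rot[2] = pling7N$sa
  rot[3] = ling7N$sap
  rot[4] = ing7N$sapl
  rot[5] = ng7N$sapli
  rot[6] = g7N$saplin
  rot[7] = 7N$sapling
  rot[8] = N$sapling7
  rot[9] = $sapling7N
Sorted (with $ < everything):
  sorted[0] = $sapling7N
  sorted[1] = 7N$sapling
  sorted[2] = N$sapling7
  sorted[3] = apling7N$s
  sorted[4] = g7N$saplin
  sorted[5] = ing7N$sapl
  sorted[6] = ling7N$sap
  sorted[7] = ng7N$sapli
  sorted[8] = pling7N$sa
  sorted[9] = sapling7N$
sorted[1] = 7N$sapling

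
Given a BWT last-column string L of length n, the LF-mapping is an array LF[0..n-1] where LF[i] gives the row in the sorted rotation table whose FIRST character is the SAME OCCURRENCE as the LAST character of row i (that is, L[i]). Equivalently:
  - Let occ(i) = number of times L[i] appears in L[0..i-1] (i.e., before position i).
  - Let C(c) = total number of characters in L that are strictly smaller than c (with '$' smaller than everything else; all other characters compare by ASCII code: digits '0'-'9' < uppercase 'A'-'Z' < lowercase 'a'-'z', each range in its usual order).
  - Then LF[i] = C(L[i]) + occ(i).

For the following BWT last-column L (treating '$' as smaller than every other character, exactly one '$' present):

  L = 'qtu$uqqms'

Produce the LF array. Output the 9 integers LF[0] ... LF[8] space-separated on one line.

Answer: 2 6 7 0 8 3 4 1 5

Derivation:
Char counts: '$':1, 'm':1, 'q':3, 's':1, 't':1, 'u':2
C (first-col start): C('$')=0, C('m')=1, C('q')=2, C('s')=5, C('t')=6, C('u')=7
L[0]='q': occ=0, LF[0]=C('q')+0=2+0=2
L[1]='t': occ=0, LF[1]=C('t')+0=6+0=6
L[2]='u': occ=0, LF[2]=C('u')+0=7+0=7
L[3]='$': occ=0, LF[3]=C('$')+0=0+0=0
L[4]='u': occ=1, LF[4]=C('u')+1=7+1=8
L[5]='q': occ=1, LF[5]=C('q')+1=2+1=3
L[6]='q': occ=2, LF[6]=C('q')+2=2+2=4
L[7]='m': occ=0, LF[7]=C('m')+0=1+0=1
L[8]='s': occ=0, LF[8]=C('s')+0=5+0=5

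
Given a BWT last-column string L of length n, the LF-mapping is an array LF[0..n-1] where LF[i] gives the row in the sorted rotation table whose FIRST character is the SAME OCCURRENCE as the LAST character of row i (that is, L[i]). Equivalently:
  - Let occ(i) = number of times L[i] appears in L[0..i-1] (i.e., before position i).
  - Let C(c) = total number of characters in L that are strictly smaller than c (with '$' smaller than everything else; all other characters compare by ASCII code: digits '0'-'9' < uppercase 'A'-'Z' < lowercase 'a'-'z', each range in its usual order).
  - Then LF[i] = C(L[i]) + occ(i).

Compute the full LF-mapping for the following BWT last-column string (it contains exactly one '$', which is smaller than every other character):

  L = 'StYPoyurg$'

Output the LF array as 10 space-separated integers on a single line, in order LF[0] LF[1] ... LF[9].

Answer: 2 7 3 1 5 9 8 6 4 0

Derivation:
Char counts: '$':1, 'P':1, 'S':1, 'Y':1, 'g':1, 'o':1, 'r':1, 't':1, 'u':1, 'y':1
C (first-col start): C('$')=0, C('P')=1, C('S')=2, C('Y')=3, C('g')=4, C('o')=5, C('r')=6, C('t')=7, C('u')=8, C('y')=9
L[0]='S': occ=0, LF[0]=C('S')+0=2+0=2
L[1]='t': occ=0, LF[1]=C('t')+0=7+0=7
L[2]='Y': occ=0, LF[2]=C('Y')+0=3+0=3
L[3]='P': occ=0, LF[3]=C('P')+0=1+0=1
L[4]='o': occ=0, LF[4]=C('o')+0=5+0=5
L[5]='y': occ=0, LF[5]=C('y')+0=9+0=9
L[6]='u': occ=0, LF[6]=C('u')+0=8+0=8
L[7]='r': occ=0, LF[7]=C('r')+0=6+0=6
L[8]='g': occ=0, LF[8]=C('g')+0=4+0=4
L[9]='$': occ=0, LF[9]=C('$')+0=0+0=0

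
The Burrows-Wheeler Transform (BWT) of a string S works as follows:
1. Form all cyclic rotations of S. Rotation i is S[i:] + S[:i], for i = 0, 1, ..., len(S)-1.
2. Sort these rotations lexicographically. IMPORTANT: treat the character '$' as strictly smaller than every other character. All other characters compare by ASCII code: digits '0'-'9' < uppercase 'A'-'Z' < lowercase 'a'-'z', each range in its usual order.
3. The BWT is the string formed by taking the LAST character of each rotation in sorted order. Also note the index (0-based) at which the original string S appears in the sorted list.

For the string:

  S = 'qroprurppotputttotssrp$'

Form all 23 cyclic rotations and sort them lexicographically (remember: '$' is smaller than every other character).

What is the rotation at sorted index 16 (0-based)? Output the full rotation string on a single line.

Answer: totssrp$qroprurppotputt

Derivation:
All 23 rotations (rotation i = S[i:]+S[:i]):
  rot[0] = qroprurppotputttotssrp$
  rot[1] = roprurppotputttotssrp$q
  rot[2] = oprurppotputttotssrp$qr
  rot[3] = prurppotputttotssrp$qro
  rot[4] = rurppotputttotssrp$qrop
  rot[5] = urppotputttotssrp$qropr
  rot[6] = rppotputttotssrp$qropru
  rot[7] = ppotputttotssrp$qroprur
  rot[8] = potputttotssrp$qroprurp
  rot[9] = otputttotssrp$qroprurpp
  rot[10] = tputttotssrp$qroprurppo
  rot[11] = putttotssrp$qroprurppot
  rot[12] = utttotssrp$qroprurppotp
  rot[13] = tttotssrp$qroprurppotpu
  rot[14] = ttotssrp$qroprurppotput
  rot[15] = totssrp$qroprurppotputt
  rot[16] = otssrp$qroprurppotputtt
  rot[17] = tssrp$qroprurppotputtto
  rot[18] = ssrp$qroprurppotputttot
  rot[19] = srp$qroprurppotputttots
  rot[20] = rp$qroprurppotputttotss
  rot[21] = p$qroprurppotputttotssr
  rot[22] = $qroprurppotputttotssrp
Sorted (with $ < everything):
  sorted[0] = $qroprurppotputttotssrp
  sorted[1] = oprurppotputttotssrp$qr
  sorted[2] = otputttotssrp$qroprurpp
  sorted[3] = otssrp$qroprurppotputtt
  sorted[4] = p$qroprurppotputttotssr
  sorted[5] = potputttotssrp$qroprurp
  sorted[6] = ppotputttotssrp$qroprur
  sorted[7] = prurppotputttotssrp$qro
  sorted[8] = putttotssrp$qroprurppot
  sorted[9] = qroprurppotputttotssrp$
  sorted[10] = roprurppotputttotssrp$q
  sorted[11] = rp$qroprurppotputttotss
  sorted[12] = rppotputttotssrp$qropru
  sorted[13] = rurppotputttotssrp$qrop
  sorted[14] = srp$qroprurppotputttots
  sorted[15] = ssrp$qroprurppotputttot
  sorted[16] = totssrp$qroprurppotputt
  sorted[17] = tputttotssrp$qroprurppo
  sorted[18] = tssrp$qroprurppotputtto
  sorted[19] = ttotssrp$qroprurppotput
  sorted[20] = tttotssrp$qroprurppotpu
  sorted[21] = urppotputttotssrp$qropr
  sorted[22] = utttotssrp$qroprurppotp
sorted[16] = totssrp$qroprurppotputt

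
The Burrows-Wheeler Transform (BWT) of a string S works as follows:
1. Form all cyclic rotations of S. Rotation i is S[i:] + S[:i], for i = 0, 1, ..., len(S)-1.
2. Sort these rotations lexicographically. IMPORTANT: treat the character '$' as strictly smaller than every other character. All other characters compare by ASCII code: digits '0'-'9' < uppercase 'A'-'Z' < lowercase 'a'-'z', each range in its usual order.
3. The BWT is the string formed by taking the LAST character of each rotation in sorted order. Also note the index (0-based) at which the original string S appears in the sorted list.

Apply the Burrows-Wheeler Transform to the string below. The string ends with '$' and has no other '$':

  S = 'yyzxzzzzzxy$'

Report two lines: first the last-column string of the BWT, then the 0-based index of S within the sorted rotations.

All 12 rotations (rotation i = S[i:]+S[:i]):
  rot[0] = yyzxzzzzzxy$
  rot[1] = yzxzzzzzxy$y
  rot[2] = zxzzzzzxy$yy
  rot[3] = xzzzzzxy$yyz
  rot[4] = zzzzzxy$yyzx
  rot[5] = zzzzxy$yyzxz
  rot[6] = zzzxy$yyzxzz
  rot[7] = zzxy$yyzxzzz
  rot[8] = zxy$yyzxzzzz
  rot[9] = xy$yyzxzzzzz
  rot[10] = y$yyzxzzzzzx
  rot[11] = $yyzxzzzzzxy
Sorted (with $ < everything):
  sorted[0] = $yyzxzzzzzxy  (last char: 'y')
  sorted[1] = xy$yyzxzzzzz  (last char: 'z')
  sorted[2] = xzzzzzxy$yyz  (last char: 'z')
  sorted[3] = y$yyzxzzzzzx  (last char: 'x')
  sorted[4] = yyzxzzzzzxy$  (last char: '$')
  sorted[5] = yzxzzzzzxy$y  (last char: 'y')
  sorted[6] = zxy$yyzxzzzz  (last char: 'z')
  sorted[7] = zxzzzzzxy$yy  (last char: 'y')
  sorted[8] = zzxy$yyzxzzz  (last char: 'z')
  sorted[9] = zzzxy$yyzxzz  (last char: 'z')
  sorted[10] = zzzzxy$yyzxz  (last char: 'z')
  sorted[11] = zzzzzxy$yyzx  (last char: 'x')
Last column: yzzx$yzyzzzx
Original string S is at sorted index 4

Answer: yzzx$yzyzzzx
4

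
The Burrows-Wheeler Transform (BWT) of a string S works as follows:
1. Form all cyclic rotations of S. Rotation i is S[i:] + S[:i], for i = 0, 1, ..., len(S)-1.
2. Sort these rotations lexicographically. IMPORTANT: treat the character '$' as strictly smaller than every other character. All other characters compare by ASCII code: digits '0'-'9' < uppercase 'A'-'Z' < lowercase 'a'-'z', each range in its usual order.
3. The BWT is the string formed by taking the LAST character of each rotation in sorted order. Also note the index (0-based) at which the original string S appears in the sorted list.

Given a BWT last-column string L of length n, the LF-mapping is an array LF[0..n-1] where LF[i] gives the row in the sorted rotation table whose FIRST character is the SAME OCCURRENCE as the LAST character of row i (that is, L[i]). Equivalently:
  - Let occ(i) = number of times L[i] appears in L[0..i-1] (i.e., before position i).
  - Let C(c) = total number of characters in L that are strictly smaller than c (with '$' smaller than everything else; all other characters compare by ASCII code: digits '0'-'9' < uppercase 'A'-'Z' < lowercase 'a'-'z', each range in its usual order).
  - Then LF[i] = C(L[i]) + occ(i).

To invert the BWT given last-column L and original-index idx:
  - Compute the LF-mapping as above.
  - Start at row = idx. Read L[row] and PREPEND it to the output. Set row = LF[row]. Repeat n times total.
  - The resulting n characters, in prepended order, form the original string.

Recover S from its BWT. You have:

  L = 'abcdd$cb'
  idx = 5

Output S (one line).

Answer: cdbdcba$

Derivation:
LF mapping: 1 2 4 6 7 0 5 3
Walk LF starting at row 5, prepending L[row]:
  step 1: row=5, L[5]='$', prepend. Next row=LF[5]=0
  step 2: row=0, L[0]='a', prepend. Next row=LF[0]=1
  step 3: row=1, L[1]='b', prepend. Next row=LF[1]=2
  step 4: row=2, L[2]='c', prepend. Next row=LF[2]=4
  step 5: row=4, L[4]='d', prepend. Next row=LF[4]=7
  step 6: row=7, L[7]='b', prepend. Next row=LF[7]=3
  step 7: row=3, L[3]='d', prepend. Next row=LF[3]=6
  step 8: row=6, L[6]='c', prepend. Next row=LF[6]=5
Reversed output: cdbdcba$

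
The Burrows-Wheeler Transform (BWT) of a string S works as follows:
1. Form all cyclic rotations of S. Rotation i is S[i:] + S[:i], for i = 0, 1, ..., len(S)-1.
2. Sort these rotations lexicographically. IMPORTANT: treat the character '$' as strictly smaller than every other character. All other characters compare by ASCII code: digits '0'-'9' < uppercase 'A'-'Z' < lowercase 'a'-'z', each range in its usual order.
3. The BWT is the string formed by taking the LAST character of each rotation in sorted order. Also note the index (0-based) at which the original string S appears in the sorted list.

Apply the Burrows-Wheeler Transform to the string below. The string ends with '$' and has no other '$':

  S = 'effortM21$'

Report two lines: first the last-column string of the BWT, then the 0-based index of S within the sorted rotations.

Answer: 12Mt$effor
4

Derivation:
All 10 rotations (rotation i = S[i:]+S[:i]):
  rot[0] = effortM21$
  rot[1] = ffortM21$e
  rot[2] = fortM21$ef
  rot[3] = ortM21$eff
  rot[4] = rtM21$effo
  rot[5] = tM21$effor
  rot[6] = M21$effort
  rot[7] = 21$effortM
  rot[8] = 1$effortM2
  rot[9] = $effortM21
Sorted (with $ < everything):
  sorted[0] = $effortM21  (last char: '1')
  sorted[1] = 1$effortM2  (last char: '2')
  sorted[2] = 21$effortM  (last char: 'M')
  sorted[3] = M21$effort  (last char: 't')
  sorted[4] = effortM21$  (last char: '$')
  sorted[5] = ffortM21$e  (last char: 'e')
  sorted[6] = fortM21$ef  (last char: 'f')
  sorted[7] = ortM21$eff  (last char: 'f')
  sorted[8] = rtM21$effo  (last char: 'o')
  sorted[9] = tM21$effor  (last char: 'r')
Last column: 12Mt$effor
Original string S is at sorted index 4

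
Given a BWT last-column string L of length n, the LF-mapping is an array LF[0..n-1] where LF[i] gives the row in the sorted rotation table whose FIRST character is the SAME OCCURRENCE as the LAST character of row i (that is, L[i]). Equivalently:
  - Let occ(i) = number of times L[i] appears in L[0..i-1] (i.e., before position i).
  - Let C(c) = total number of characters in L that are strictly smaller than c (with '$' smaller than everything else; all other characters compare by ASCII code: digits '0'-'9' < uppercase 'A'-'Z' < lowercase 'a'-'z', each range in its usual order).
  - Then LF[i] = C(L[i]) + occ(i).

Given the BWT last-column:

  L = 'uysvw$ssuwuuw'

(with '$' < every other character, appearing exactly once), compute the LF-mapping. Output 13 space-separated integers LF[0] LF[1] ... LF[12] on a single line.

Answer: 4 12 1 8 9 0 2 3 5 10 6 7 11

Derivation:
Char counts: '$':1, 's':3, 'u':4, 'v':1, 'w':3, 'y':1
C (first-col start): C('$')=0, C('s')=1, C('u')=4, C('v')=8, C('w')=9, C('y')=12
L[0]='u': occ=0, LF[0]=C('u')+0=4+0=4
L[1]='y': occ=0, LF[1]=C('y')+0=12+0=12
L[2]='s': occ=0, LF[2]=C('s')+0=1+0=1
L[3]='v': occ=0, LF[3]=C('v')+0=8+0=8
L[4]='w': occ=0, LF[4]=C('w')+0=9+0=9
L[5]='$': occ=0, LF[5]=C('$')+0=0+0=0
L[6]='s': occ=1, LF[6]=C('s')+1=1+1=2
L[7]='s': occ=2, LF[7]=C('s')+2=1+2=3
L[8]='u': occ=1, LF[8]=C('u')+1=4+1=5
L[9]='w': occ=1, LF[9]=C('w')+1=9+1=10
L[10]='u': occ=2, LF[10]=C('u')+2=4+2=6
L[11]='u': occ=3, LF[11]=C('u')+3=4+3=7
L[12]='w': occ=2, LF[12]=C('w')+2=9+2=11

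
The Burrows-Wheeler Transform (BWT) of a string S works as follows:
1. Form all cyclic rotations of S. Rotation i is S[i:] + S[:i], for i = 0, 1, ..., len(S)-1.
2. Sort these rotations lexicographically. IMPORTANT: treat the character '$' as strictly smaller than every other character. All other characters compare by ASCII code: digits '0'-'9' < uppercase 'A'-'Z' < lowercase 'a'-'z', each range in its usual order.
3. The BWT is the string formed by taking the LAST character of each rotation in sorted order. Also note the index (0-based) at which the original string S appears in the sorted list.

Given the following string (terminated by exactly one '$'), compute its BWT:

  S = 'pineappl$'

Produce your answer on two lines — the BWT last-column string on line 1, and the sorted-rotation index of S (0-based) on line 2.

Answer: lenppi$pa
6

Derivation:
All 9 rotations (rotation i = S[i:]+S[:i]):
  rot[0] = pineappl$
  rot[1] = ineappl$p
  rot[2] = neappl$pi
  rot[3] = eappl$pin
  rot[4] = appl$pine
  rot[5] = ppl$pinea
  rot[6] = pl$pineap
  rot[7] = l$pineapp
  rot[8] = $pineappl
Sorted (with $ < everything):
  sorted[0] = $pineappl  (last char: 'l')
  sorted[1] = appl$pine  (last char: 'e')
  sorted[2] = eappl$pin  (last char: 'n')
  sorted[3] = ineappl$p  (last char: 'p')
  sorted[4] = l$pineapp  (last char: 'p')
  sorted[5] = neappl$pi  (last char: 'i')
  sorted[6] = pineappl$  (last char: '$')
  sorted[7] = pl$pineap  (last char: 'p')
  sorted[8] = ppl$pinea  (last char: 'a')
Last column: lenppi$pa
Original string S is at sorted index 6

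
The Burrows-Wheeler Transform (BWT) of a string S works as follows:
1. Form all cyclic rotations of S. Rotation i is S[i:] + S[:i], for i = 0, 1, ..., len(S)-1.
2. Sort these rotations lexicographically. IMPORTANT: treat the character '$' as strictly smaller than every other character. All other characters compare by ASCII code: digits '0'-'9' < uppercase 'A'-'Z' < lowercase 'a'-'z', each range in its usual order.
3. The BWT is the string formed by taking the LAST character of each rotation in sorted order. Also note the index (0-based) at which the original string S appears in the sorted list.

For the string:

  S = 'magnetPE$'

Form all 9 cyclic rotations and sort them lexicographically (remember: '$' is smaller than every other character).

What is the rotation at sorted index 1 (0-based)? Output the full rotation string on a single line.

All 9 rotations (rotation i = S[i:]+S[:i]):
  rot[0] = magnetPE$
  rot[1] = agnetPE$m
  rot[2] = gnetPE$ma
  rot[3] = netPE$mag
  rot[4] = etPE$magn
  rot[5] = tPE$magne
  rot[6] = PE$magnet
  rot[7] = E$magnetP
  rot[8] = $magnetPE
Sorted (with $ < everything):
  sorted[0] = $magnetPE
  sorted[1] = E$magnetP
  sorted[2] = PE$magnet
  sorted[3] = agnetPE$m
  sorted[4] = etPE$magn
  sorted[5] = gnetPE$ma
  sorted[6] = magnetPE$
  sorted[7] = netPE$mag
  sorted[8] = tPE$magne
sorted[1] = E$magnetP

Answer: E$magnetP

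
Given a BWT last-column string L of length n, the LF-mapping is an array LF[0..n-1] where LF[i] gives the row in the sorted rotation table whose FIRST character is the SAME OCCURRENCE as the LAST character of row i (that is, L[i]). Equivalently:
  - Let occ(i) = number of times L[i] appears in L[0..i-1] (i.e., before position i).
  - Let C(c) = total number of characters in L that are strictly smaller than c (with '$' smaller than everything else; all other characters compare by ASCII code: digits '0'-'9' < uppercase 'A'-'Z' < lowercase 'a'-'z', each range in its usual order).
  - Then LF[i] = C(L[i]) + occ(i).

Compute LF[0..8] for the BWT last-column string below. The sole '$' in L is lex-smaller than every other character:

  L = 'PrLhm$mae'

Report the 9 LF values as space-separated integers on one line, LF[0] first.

Answer: 2 8 1 5 6 0 7 3 4

Derivation:
Char counts: '$':1, 'L':1, 'P':1, 'a':1, 'e':1, 'h':1, 'm':2, 'r':1
C (first-col start): C('$')=0, C('L')=1, C('P')=2, C('a')=3, C('e')=4, C('h')=5, C('m')=6, C('r')=8
L[0]='P': occ=0, LF[0]=C('P')+0=2+0=2
L[1]='r': occ=0, LF[1]=C('r')+0=8+0=8
L[2]='L': occ=0, LF[2]=C('L')+0=1+0=1
L[3]='h': occ=0, LF[3]=C('h')+0=5+0=5
L[4]='m': occ=0, LF[4]=C('m')+0=6+0=6
L[5]='$': occ=0, LF[5]=C('$')+0=0+0=0
L[6]='m': occ=1, LF[6]=C('m')+1=6+1=7
L[7]='a': occ=0, LF[7]=C('a')+0=3+0=3
L[8]='e': occ=0, LF[8]=C('e')+0=4+0=4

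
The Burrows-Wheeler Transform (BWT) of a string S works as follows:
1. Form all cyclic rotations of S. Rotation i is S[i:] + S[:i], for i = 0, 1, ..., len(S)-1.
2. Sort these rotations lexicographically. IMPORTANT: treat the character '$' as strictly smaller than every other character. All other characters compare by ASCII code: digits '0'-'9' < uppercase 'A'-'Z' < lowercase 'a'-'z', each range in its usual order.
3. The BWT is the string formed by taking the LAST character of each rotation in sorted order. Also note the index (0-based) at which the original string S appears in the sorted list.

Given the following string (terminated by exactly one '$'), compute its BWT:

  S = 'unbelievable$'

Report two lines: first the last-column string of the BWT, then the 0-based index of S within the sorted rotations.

All 13 rotations (rotation i = S[i:]+S[:i]):
  rot[0] = unbelievable$
  rot[1] = nbelievable$u
  rot[2] = believable$un
  rot[3] = elievable$unb
  rot[4] = lievable$unbe
  rot[5] = ievable$unbel
  rot[6] = evable$unbeli
  rot[7] = vable$unbelie
  rot[8] = able$unbeliev
  rot[9] = ble$unbelieva
  rot[10] = le$unbelievab
  rot[11] = e$unbelievabl
  rot[12] = $unbelievable
Sorted (with $ < everything):
  sorted[0] = $unbelievable  (last char: 'e')
  sorted[1] = able$unbeliev  (last char: 'v')
  sorted[2] = believable$un  (last char: 'n')
  sorted[3] = ble$unbelieva  (last char: 'a')
  sorted[4] = e$unbelievabl  (last char: 'l')
  sorted[5] = elievable$unb  (last char: 'b')
  sorted[6] = evable$unbeli  (last char: 'i')
  sorted[7] = ievable$unbel  (last char: 'l')
  sorted[8] = le$unbelievab  (last char: 'b')
  sorted[9] = lievable$unbe  (last char: 'e')
  sorted[10] = nbelievable$u  (last char: 'u')
  sorted[11] = unbelievable$  (last char: '$')
  sorted[12] = vable$unbelie  (last char: 'e')
Last column: evnalbilbeu$e
Original string S is at sorted index 11

Answer: evnalbilbeu$e
11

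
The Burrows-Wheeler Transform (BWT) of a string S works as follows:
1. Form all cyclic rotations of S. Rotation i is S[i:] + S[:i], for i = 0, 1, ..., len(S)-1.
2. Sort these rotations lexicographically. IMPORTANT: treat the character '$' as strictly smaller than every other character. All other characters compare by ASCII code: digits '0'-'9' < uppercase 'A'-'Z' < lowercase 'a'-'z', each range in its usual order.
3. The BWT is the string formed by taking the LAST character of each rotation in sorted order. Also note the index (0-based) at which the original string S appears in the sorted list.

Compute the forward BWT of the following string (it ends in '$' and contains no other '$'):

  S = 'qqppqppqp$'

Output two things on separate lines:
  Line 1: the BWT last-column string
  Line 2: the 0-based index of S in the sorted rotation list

All 10 rotations (rotation i = S[i:]+S[:i]):
  rot[0] = qqppqppqp$
  rot[1] = qppqppqp$q
  rot[2] = ppqppqp$qq
  rot[3] = pqppqp$qqp
  rot[4] = qppqp$qqpp
  rot[5] = ppqp$qqppq
  rot[6] = pqp$qqppqp
  rot[7] = qp$qqppqpp
  rot[8] = p$qqppqppq
  rot[9] = $qqppqppqp
Sorted (with $ < everything):
  sorted[0] = $qqppqppqp  (last char: 'p')
  sorted[1] = p$qqppqppq  (last char: 'q')
  sorted[2] = ppqp$qqppq  (last char: 'q')
  sorted[3] = ppqppqp$qq  (last char: 'q')
  sorted[4] = pqp$qqppqp  (last char: 'p')
  sorted[5] = pqppqp$qqp  (last char: 'p')
  sorted[6] = qp$qqppqpp  (last char: 'p')
  sorted[7] = qppqp$qqpp  (last char: 'p')
  sorted[8] = qppqppqp$q  (last char: 'q')
  sorted[9] = qqppqppqp$  (last char: '$')
Last column: pqqqppppq$
Original string S is at sorted index 9

Answer: pqqqppppq$
9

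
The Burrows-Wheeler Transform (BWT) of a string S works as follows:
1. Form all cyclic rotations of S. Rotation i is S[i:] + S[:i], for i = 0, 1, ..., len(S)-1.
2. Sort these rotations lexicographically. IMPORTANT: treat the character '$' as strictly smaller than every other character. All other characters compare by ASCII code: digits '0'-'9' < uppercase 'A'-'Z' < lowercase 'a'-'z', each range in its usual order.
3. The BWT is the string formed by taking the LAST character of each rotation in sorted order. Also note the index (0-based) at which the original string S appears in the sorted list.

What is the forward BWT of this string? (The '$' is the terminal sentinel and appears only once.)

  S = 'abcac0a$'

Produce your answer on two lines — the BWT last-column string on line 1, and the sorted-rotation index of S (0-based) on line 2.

Answer: ac0$caab
3

Derivation:
All 8 rotations (rotation i = S[i:]+S[:i]):
  rot[0] = abcac0a$
  rot[1] = bcac0a$a
  rot[2] = cac0a$ab
  rot[3] = ac0a$abc
  rot[4] = c0a$abca
  rot[5] = 0a$abcac
  rot[6] = a$abcac0
  rot[7] = $abcac0a
Sorted (with $ < everything):
  sorted[0] = $abcac0a  (last char: 'a')
  sorted[1] = 0a$abcac  (last char: 'c')
  sorted[2] = a$abcac0  (last char: '0')
  sorted[3] = abcac0a$  (last char: '$')
  sorted[4] = ac0a$abc  (last char: 'c')
  sorted[5] = bcac0a$a  (last char: 'a')
  sorted[6] = c0a$abca  (last char: 'a')
  sorted[7] = cac0a$ab  (last char: 'b')
Last column: ac0$caab
Original string S is at sorted index 3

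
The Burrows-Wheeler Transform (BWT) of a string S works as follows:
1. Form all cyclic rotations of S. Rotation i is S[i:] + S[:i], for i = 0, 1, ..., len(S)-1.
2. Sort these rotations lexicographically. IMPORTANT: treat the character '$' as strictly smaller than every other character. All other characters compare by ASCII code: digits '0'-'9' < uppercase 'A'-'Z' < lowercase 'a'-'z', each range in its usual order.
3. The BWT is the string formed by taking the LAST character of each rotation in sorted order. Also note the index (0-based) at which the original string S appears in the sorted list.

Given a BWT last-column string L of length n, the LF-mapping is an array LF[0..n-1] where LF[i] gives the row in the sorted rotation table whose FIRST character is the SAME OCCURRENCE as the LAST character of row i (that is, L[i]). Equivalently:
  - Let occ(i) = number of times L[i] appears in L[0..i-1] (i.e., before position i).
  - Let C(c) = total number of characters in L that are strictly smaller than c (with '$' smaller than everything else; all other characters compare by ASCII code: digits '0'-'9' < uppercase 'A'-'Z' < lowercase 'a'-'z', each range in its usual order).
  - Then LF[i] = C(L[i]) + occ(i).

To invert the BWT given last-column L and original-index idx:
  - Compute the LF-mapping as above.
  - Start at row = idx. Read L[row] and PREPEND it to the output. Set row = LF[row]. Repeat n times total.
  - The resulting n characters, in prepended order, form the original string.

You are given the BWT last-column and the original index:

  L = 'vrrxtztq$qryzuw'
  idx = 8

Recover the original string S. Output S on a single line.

Answer: uzrwzyxrqttrqv$

Derivation:
LF mapping: 9 3 4 11 6 13 7 1 0 2 5 12 14 8 10
Walk LF starting at row 8, prepending L[row]:
  step 1: row=8, L[8]='$', prepend. Next row=LF[8]=0
  step 2: row=0, L[0]='v', prepend. Next row=LF[0]=9
  step 3: row=9, L[9]='q', prepend. Next row=LF[9]=2
  step 4: row=2, L[2]='r', prepend. Next row=LF[2]=4
  step 5: row=4, L[4]='t', prepend. Next row=LF[4]=6
  step 6: row=6, L[6]='t', prepend. Next row=LF[6]=7
  step 7: row=7, L[7]='q', prepend. Next row=LF[7]=1
  step 8: row=1, L[1]='r', prepend. Next row=LF[1]=3
  step 9: row=3, L[3]='x', prepend. Next row=LF[3]=11
  step 10: row=11, L[11]='y', prepend. Next row=LF[11]=12
  step 11: row=12, L[12]='z', prepend. Next row=LF[12]=14
  step 12: row=14, L[14]='w', prepend. Next row=LF[14]=10
  step 13: row=10, L[10]='r', prepend. Next row=LF[10]=5
  step 14: row=5, L[5]='z', prepend. Next row=LF[5]=13
  step 15: row=13, L[13]='u', prepend. Next row=LF[13]=8
Reversed output: uzrwzyxrqttrqv$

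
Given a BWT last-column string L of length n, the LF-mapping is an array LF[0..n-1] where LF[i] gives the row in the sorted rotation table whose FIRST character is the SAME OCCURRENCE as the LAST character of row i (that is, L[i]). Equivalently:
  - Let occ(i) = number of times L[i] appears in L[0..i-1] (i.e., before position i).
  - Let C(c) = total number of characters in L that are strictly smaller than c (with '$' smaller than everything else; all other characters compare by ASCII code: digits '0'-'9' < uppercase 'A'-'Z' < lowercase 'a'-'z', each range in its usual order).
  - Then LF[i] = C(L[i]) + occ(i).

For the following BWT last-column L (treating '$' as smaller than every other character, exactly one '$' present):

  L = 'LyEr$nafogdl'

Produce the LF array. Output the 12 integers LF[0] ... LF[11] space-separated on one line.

Answer: 2 11 1 10 0 8 3 5 9 6 4 7

Derivation:
Char counts: '$':1, 'E':1, 'L':1, 'a':1, 'd':1, 'f':1, 'g':1, 'l':1, 'n':1, 'o':1, 'r':1, 'y':1
C (first-col start): C('$')=0, C('E')=1, C('L')=2, C('a')=3, C('d')=4, C('f')=5, C('g')=6, C('l')=7, C('n')=8, C('o')=9, C('r')=10, C('y')=11
L[0]='L': occ=0, LF[0]=C('L')+0=2+0=2
L[1]='y': occ=0, LF[1]=C('y')+0=11+0=11
L[2]='E': occ=0, LF[2]=C('E')+0=1+0=1
L[3]='r': occ=0, LF[3]=C('r')+0=10+0=10
L[4]='$': occ=0, LF[4]=C('$')+0=0+0=0
L[5]='n': occ=0, LF[5]=C('n')+0=8+0=8
L[6]='a': occ=0, LF[6]=C('a')+0=3+0=3
L[7]='f': occ=0, LF[7]=C('f')+0=5+0=5
L[8]='o': occ=0, LF[8]=C('o')+0=9+0=9
L[9]='g': occ=0, LF[9]=C('g')+0=6+0=6
L[10]='d': occ=0, LF[10]=C('d')+0=4+0=4
L[11]='l': occ=0, LF[11]=C('l')+0=7+0=7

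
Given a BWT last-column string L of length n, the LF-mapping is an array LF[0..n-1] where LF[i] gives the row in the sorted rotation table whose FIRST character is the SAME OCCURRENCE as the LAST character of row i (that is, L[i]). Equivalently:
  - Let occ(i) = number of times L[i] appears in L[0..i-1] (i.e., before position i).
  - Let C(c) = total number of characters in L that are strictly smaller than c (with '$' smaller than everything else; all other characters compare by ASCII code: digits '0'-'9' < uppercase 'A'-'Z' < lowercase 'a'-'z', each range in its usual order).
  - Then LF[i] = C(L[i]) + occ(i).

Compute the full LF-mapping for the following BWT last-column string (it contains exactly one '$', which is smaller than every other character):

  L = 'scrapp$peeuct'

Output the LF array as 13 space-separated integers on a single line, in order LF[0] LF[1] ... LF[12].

Char counts: '$':1, 'a':1, 'c':2, 'e':2, 'p':3, 'r':1, 's':1, 't':1, 'u':1
C (first-col start): C('$')=0, C('a')=1, C('c')=2, C('e')=4, C('p')=6, C('r')=9, C('s')=10, C('t')=11, C('u')=12
L[0]='s': occ=0, LF[0]=C('s')+0=10+0=10
L[1]='c': occ=0, LF[1]=C('c')+0=2+0=2
L[2]='r': occ=0, LF[2]=C('r')+0=9+0=9
L[3]='a': occ=0, LF[3]=C('a')+0=1+0=1
L[4]='p': occ=0, LF[4]=C('p')+0=6+0=6
L[5]='p': occ=1, LF[5]=C('p')+1=6+1=7
L[6]='$': occ=0, LF[6]=C('$')+0=0+0=0
L[7]='p': occ=2, LF[7]=C('p')+2=6+2=8
L[8]='e': occ=0, LF[8]=C('e')+0=4+0=4
L[9]='e': occ=1, LF[9]=C('e')+1=4+1=5
L[10]='u': occ=0, LF[10]=C('u')+0=12+0=12
L[11]='c': occ=1, LF[11]=C('c')+1=2+1=3
L[12]='t': occ=0, LF[12]=C('t')+0=11+0=11

Answer: 10 2 9 1 6 7 0 8 4 5 12 3 11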